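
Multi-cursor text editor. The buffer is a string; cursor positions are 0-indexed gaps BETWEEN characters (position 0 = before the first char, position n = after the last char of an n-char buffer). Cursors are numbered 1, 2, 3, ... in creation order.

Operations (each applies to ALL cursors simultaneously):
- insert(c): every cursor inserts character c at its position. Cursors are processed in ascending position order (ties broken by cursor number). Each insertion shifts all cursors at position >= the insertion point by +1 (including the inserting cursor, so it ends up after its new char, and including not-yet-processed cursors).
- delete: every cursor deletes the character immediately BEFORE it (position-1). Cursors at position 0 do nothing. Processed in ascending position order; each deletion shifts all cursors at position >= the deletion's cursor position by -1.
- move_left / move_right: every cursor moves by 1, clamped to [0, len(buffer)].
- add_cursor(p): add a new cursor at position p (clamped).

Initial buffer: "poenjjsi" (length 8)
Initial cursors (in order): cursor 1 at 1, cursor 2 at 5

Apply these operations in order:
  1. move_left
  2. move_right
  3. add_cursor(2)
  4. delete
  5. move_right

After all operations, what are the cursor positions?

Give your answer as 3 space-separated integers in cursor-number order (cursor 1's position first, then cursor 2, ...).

Answer: 1 3 1

Derivation:
After op 1 (move_left): buffer="poenjjsi" (len 8), cursors c1@0 c2@4, authorship ........
After op 2 (move_right): buffer="poenjjsi" (len 8), cursors c1@1 c2@5, authorship ........
After op 3 (add_cursor(2)): buffer="poenjjsi" (len 8), cursors c1@1 c3@2 c2@5, authorship ........
After op 4 (delete): buffer="enjsi" (len 5), cursors c1@0 c3@0 c2@2, authorship .....
After op 5 (move_right): buffer="enjsi" (len 5), cursors c1@1 c3@1 c2@3, authorship .....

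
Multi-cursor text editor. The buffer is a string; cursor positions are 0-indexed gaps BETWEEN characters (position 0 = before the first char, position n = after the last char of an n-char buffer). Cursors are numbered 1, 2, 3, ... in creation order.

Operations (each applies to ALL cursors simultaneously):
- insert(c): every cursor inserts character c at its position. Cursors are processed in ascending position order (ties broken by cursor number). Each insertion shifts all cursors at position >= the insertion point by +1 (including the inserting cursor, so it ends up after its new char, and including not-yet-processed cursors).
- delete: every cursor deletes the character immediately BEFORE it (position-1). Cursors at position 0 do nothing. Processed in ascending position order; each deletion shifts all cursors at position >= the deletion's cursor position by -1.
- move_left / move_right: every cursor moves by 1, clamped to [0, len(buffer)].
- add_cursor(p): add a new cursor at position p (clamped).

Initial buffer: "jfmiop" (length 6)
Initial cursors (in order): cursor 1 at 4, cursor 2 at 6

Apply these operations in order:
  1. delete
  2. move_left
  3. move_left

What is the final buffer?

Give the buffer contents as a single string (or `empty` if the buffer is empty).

After op 1 (delete): buffer="jfmo" (len 4), cursors c1@3 c2@4, authorship ....
After op 2 (move_left): buffer="jfmo" (len 4), cursors c1@2 c2@3, authorship ....
After op 3 (move_left): buffer="jfmo" (len 4), cursors c1@1 c2@2, authorship ....

Answer: jfmo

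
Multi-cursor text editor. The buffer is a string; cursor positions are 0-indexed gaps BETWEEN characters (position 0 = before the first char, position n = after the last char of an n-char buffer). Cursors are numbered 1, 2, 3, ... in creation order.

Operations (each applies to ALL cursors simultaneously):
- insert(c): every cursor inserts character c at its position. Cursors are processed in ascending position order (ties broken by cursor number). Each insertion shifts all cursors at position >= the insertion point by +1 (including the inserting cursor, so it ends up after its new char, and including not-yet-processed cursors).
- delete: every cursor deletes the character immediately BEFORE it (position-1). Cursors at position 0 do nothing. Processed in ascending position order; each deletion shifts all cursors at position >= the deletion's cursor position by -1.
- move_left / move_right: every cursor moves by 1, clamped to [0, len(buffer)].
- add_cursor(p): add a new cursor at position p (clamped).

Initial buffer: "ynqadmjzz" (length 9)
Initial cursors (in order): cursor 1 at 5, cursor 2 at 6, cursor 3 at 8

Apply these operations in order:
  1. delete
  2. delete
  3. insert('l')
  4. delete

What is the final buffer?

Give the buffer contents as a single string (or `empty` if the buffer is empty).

After op 1 (delete): buffer="ynqajz" (len 6), cursors c1@4 c2@4 c3@5, authorship ......
After op 2 (delete): buffer="ynz" (len 3), cursors c1@2 c2@2 c3@2, authorship ...
After op 3 (insert('l')): buffer="ynlllz" (len 6), cursors c1@5 c2@5 c3@5, authorship ..123.
After op 4 (delete): buffer="ynz" (len 3), cursors c1@2 c2@2 c3@2, authorship ...

Answer: ynz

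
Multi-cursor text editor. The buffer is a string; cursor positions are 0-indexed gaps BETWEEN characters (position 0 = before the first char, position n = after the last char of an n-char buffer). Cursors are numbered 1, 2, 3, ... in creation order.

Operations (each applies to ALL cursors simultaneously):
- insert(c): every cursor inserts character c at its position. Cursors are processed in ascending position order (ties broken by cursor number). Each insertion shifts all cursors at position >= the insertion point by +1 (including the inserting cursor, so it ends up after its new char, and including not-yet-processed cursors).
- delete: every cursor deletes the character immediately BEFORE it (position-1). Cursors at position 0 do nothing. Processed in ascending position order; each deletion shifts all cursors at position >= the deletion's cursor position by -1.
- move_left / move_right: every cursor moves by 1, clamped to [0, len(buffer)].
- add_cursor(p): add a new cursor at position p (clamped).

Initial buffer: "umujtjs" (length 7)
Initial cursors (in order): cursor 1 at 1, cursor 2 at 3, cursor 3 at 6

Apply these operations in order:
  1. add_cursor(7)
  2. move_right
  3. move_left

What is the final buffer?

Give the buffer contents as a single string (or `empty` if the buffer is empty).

After op 1 (add_cursor(7)): buffer="umujtjs" (len 7), cursors c1@1 c2@3 c3@6 c4@7, authorship .......
After op 2 (move_right): buffer="umujtjs" (len 7), cursors c1@2 c2@4 c3@7 c4@7, authorship .......
After op 3 (move_left): buffer="umujtjs" (len 7), cursors c1@1 c2@3 c3@6 c4@6, authorship .......

Answer: umujtjs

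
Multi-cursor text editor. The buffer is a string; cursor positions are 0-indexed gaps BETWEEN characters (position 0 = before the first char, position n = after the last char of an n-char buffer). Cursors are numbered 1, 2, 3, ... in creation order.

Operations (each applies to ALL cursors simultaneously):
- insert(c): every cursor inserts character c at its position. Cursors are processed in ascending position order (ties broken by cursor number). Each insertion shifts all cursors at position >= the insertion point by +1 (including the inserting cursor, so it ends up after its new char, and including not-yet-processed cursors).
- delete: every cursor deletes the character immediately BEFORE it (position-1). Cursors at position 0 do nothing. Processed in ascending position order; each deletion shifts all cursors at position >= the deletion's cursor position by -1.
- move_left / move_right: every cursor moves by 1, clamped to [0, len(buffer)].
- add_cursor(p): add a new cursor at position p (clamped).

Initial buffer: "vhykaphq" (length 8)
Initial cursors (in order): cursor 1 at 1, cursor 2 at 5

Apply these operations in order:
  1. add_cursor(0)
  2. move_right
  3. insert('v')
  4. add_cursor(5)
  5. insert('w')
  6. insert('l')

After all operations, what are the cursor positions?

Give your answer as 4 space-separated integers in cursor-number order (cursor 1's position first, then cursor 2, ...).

Answer: 8 17 4 11

Derivation:
After op 1 (add_cursor(0)): buffer="vhykaphq" (len 8), cursors c3@0 c1@1 c2@5, authorship ........
After op 2 (move_right): buffer="vhykaphq" (len 8), cursors c3@1 c1@2 c2@6, authorship ........
After op 3 (insert('v')): buffer="vvhvykapvhq" (len 11), cursors c3@2 c1@4 c2@9, authorship .3.1....2..
After op 4 (add_cursor(5)): buffer="vvhvykapvhq" (len 11), cursors c3@2 c1@4 c4@5 c2@9, authorship .3.1....2..
After op 5 (insert('w')): buffer="vvwhvwywkapvwhq" (len 15), cursors c3@3 c1@6 c4@8 c2@13, authorship .33.11.4...22..
After op 6 (insert('l')): buffer="vvwlhvwlywlkapvwlhq" (len 19), cursors c3@4 c1@8 c4@11 c2@17, authorship .333.111.44...222..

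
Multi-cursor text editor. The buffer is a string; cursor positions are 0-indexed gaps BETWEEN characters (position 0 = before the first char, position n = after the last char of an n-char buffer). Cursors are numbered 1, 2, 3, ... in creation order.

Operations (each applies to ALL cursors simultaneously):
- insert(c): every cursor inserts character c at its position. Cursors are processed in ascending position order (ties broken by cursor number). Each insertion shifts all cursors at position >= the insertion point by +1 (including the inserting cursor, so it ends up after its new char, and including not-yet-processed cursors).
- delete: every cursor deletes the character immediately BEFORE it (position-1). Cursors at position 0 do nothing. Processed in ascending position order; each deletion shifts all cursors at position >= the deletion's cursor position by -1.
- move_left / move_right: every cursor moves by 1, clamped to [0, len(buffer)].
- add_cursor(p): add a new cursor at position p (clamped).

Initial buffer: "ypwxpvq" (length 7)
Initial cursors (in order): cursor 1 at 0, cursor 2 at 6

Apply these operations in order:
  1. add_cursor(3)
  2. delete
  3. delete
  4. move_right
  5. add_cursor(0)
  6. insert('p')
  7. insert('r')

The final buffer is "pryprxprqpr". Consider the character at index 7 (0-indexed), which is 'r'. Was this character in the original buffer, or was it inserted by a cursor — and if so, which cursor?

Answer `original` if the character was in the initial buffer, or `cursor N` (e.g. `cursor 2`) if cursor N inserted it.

After op 1 (add_cursor(3)): buffer="ypwxpvq" (len 7), cursors c1@0 c3@3 c2@6, authorship .......
After op 2 (delete): buffer="ypxpq" (len 5), cursors c1@0 c3@2 c2@4, authorship .....
After op 3 (delete): buffer="yxq" (len 3), cursors c1@0 c3@1 c2@2, authorship ...
After op 4 (move_right): buffer="yxq" (len 3), cursors c1@1 c3@2 c2@3, authorship ...
After op 5 (add_cursor(0)): buffer="yxq" (len 3), cursors c4@0 c1@1 c3@2 c2@3, authorship ...
After op 6 (insert('p')): buffer="pypxpqp" (len 7), cursors c4@1 c1@3 c3@5 c2@7, authorship 4.1.3.2
After op 7 (insert('r')): buffer="pryprxprqpr" (len 11), cursors c4@2 c1@5 c3@8 c2@11, authorship 44.11.33.22
Authorship (.=original, N=cursor N): 4 4 . 1 1 . 3 3 . 2 2
Index 7: author = 3

Answer: cursor 3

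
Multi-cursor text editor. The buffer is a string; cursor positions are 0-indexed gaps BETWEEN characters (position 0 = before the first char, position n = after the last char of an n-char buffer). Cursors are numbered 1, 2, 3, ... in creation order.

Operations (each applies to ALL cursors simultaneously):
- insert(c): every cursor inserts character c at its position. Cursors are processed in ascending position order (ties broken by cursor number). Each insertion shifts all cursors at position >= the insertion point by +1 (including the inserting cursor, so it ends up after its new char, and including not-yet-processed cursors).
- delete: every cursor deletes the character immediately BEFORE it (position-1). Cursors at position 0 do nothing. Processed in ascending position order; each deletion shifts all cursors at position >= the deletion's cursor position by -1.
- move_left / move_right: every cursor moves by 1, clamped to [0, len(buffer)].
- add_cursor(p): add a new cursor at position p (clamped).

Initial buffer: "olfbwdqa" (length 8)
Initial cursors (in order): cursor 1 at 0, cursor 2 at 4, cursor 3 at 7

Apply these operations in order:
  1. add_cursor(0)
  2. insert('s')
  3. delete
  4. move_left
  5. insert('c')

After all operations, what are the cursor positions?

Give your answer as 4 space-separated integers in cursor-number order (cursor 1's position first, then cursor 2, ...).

Answer: 2 6 10 2

Derivation:
After op 1 (add_cursor(0)): buffer="olfbwdqa" (len 8), cursors c1@0 c4@0 c2@4 c3@7, authorship ........
After op 2 (insert('s')): buffer="ssolfbswdqsa" (len 12), cursors c1@2 c4@2 c2@7 c3@11, authorship 14....2...3.
After op 3 (delete): buffer="olfbwdqa" (len 8), cursors c1@0 c4@0 c2@4 c3@7, authorship ........
After op 4 (move_left): buffer="olfbwdqa" (len 8), cursors c1@0 c4@0 c2@3 c3@6, authorship ........
After op 5 (insert('c')): buffer="ccolfcbwdcqa" (len 12), cursors c1@2 c4@2 c2@6 c3@10, authorship 14...2...3..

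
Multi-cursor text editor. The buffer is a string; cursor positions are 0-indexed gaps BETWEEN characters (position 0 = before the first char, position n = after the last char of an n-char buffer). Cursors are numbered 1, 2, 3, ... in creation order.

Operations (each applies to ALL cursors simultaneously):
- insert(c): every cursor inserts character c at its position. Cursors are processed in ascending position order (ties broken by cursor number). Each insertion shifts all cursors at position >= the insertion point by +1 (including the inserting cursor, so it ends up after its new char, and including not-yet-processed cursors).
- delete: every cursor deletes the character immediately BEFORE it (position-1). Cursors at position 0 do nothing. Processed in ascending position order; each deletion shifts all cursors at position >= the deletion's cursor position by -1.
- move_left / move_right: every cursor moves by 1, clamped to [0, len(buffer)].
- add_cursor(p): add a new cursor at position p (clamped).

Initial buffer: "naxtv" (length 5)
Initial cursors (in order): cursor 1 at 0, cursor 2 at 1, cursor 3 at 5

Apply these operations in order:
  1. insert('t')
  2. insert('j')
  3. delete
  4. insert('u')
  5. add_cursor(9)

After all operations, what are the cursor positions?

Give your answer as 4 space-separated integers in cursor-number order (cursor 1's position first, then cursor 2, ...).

After op 1 (insert('t')): buffer="tntaxtvt" (len 8), cursors c1@1 c2@3 c3@8, authorship 1.2....3
After op 2 (insert('j')): buffer="tjntjaxtvtj" (len 11), cursors c1@2 c2@5 c3@11, authorship 11.22....33
After op 3 (delete): buffer="tntaxtvt" (len 8), cursors c1@1 c2@3 c3@8, authorship 1.2....3
After op 4 (insert('u')): buffer="tuntuaxtvtu" (len 11), cursors c1@2 c2@5 c3@11, authorship 11.22....33
After op 5 (add_cursor(9)): buffer="tuntuaxtvtu" (len 11), cursors c1@2 c2@5 c4@9 c3@11, authorship 11.22....33

Answer: 2 5 11 9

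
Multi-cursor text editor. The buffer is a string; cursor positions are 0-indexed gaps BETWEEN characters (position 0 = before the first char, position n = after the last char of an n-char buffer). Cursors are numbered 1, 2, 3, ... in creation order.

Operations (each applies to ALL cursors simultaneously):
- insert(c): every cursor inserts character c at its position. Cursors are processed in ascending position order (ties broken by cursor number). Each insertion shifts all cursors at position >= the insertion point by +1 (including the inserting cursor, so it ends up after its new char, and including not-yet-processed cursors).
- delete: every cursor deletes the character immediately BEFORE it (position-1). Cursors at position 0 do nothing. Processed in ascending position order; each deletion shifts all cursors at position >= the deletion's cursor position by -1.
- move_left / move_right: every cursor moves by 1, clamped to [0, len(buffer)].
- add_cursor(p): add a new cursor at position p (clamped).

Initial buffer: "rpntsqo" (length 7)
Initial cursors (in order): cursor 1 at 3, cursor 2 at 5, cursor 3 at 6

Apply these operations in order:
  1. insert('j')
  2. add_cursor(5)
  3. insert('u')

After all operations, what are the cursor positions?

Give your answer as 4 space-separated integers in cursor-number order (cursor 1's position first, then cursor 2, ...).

Answer: 5 10 13 7

Derivation:
After op 1 (insert('j')): buffer="rpnjtsjqjo" (len 10), cursors c1@4 c2@7 c3@9, authorship ...1..2.3.
After op 2 (add_cursor(5)): buffer="rpnjtsjqjo" (len 10), cursors c1@4 c4@5 c2@7 c3@9, authorship ...1..2.3.
After op 3 (insert('u')): buffer="rpnjutusjuqjuo" (len 14), cursors c1@5 c4@7 c2@10 c3@13, authorship ...11.4.22.33.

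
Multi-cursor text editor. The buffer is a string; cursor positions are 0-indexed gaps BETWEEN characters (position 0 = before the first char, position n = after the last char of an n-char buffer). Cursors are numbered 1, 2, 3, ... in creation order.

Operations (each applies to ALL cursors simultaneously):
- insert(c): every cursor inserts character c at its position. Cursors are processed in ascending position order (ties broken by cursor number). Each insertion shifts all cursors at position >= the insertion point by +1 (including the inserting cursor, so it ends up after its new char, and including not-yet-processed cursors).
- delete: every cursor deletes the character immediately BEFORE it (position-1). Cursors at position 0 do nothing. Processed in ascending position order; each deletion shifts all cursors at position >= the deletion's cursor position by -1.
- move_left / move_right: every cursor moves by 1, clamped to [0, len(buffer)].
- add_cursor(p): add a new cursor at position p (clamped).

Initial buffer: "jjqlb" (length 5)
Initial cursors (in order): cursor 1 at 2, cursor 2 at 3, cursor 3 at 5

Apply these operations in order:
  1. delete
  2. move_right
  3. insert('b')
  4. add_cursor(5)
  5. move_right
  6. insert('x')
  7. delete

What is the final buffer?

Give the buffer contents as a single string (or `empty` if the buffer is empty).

Answer: jlbbb

Derivation:
After op 1 (delete): buffer="jl" (len 2), cursors c1@1 c2@1 c3@2, authorship ..
After op 2 (move_right): buffer="jl" (len 2), cursors c1@2 c2@2 c3@2, authorship ..
After op 3 (insert('b')): buffer="jlbbb" (len 5), cursors c1@5 c2@5 c3@5, authorship ..123
After op 4 (add_cursor(5)): buffer="jlbbb" (len 5), cursors c1@5 c2@5 c3@5 c4@5, authorship ..123
After op 5 (move_right): buffer="jlbbb" (len 5), cursors c1@5 c2@5 c3@5 c4@5, authorship ..123
After op 6 (insert('x')): buffer="jlbbbxxxx" (len 9), cursors c1@9 c2@9 c3@9 c4@9, authorship ..1231234
After op 7 (delete): buffer="jlbbb" (len 5), cursors c1@5 c2@5 c3@5 c4@5, authorship ..123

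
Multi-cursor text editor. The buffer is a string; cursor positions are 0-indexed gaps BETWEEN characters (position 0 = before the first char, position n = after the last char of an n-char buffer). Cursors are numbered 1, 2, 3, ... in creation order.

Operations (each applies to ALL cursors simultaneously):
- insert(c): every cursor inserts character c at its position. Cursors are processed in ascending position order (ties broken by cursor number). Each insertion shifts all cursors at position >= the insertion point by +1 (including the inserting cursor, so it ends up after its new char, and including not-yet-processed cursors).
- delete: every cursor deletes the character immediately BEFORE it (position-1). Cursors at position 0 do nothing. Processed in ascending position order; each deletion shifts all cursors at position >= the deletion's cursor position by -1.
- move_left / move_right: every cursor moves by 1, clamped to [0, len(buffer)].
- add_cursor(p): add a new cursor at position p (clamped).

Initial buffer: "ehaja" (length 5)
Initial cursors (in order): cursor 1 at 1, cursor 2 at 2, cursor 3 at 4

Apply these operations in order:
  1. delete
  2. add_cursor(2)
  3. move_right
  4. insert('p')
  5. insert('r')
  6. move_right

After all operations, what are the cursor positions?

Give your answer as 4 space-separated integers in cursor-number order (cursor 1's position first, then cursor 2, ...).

After op 1 (delete): buffer="aa" (len 2), cursors c1@0 c2@0 c3@1, authorship ..
After op 2 (add_cursor(2)): buffer="aa" (len 2), cursors c1@0 c2@0 c3@1 c4@2, authorship ..
After op 3 (move_right): buffer="aa" (len 2), cursors c1@1 c2@1 c3@2 c4@2, authorship ..
After op 4 (insert('p')): buffer="appapp" (len 6), cursors c1@3 c2@3 c3@6 c4@6, authorship .12.34
After op 5 (insert('r')): buffer="apprrapprr" (len 10), cursors c1@5 c2@5 c3@10 c4@10, authorship .1212.3434
After op 6 (move_right): buffer="apprrapprr" (len 10), cursors c1@6 c2@6 c3@10 c4@10, authorship .1212.3434

Answer: 6 6 10 10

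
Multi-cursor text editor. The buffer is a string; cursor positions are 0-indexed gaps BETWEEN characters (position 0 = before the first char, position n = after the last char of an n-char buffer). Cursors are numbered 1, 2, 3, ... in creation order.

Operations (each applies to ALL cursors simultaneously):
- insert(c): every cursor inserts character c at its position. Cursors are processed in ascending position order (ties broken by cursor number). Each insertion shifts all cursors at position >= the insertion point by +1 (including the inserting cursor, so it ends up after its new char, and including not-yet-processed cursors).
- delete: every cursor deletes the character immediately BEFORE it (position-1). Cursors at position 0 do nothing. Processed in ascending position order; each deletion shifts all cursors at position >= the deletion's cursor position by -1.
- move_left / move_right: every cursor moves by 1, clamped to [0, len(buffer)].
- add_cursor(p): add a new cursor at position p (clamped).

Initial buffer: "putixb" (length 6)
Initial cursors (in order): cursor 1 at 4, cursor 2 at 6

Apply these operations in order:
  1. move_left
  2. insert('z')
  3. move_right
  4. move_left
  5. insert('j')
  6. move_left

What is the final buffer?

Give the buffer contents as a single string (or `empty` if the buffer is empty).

Answer: putzjixzjb

Derivation:
After op 1 (move_left): buffer="putixb" (len 6), cursors c1@3 c2@5, authorship ......
After op 2 (insert('z')): buffer="putzixzb" (len 8), cursors c1@4 c2@7, authorship ...1..2.
After op 3 (move_right): buffer="putzixzb" (len 8), cursors c1@5 c2@8, authorship ...1..2.
After op 4 (move_left): buffer="putzixzb" (len 8), cursors c1@4 c2@7, authorship ...1..2.
After op 5 (insert('j')): buffer="putzjixzjb" (len 10), cursors c1@5 c2@9, authorship ...11..22.
After op 6 (move_left): buffer="putzjixzjb" (len 10), cursors c1@4 c2@8, authorship ...11..22.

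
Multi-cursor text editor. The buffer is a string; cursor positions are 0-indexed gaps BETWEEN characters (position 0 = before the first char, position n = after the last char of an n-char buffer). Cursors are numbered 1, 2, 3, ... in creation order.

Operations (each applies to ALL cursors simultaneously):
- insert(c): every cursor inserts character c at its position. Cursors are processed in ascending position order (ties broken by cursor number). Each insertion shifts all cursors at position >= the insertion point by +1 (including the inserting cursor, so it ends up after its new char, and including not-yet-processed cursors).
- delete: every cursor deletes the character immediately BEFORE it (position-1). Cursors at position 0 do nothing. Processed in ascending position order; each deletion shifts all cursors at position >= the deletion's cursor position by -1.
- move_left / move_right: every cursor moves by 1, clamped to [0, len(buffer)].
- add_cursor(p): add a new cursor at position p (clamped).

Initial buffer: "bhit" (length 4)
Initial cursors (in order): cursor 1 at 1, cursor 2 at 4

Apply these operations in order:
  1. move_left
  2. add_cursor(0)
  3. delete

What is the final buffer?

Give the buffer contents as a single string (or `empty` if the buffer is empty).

Answer: bht

Derivation:
After op 1 (move_left): buffer="bhit" (len 4), cursors c1@0 c2@3, authorship ....
After op 2 (add_cursor(0)): buffer="bhit" (len 4), cursors c1@0 c3@0 c2@3, authorship ....
After op 3 (delete): buffer="bht" (len 3), cursors c1@0 c3@0 c2@2, authorship ...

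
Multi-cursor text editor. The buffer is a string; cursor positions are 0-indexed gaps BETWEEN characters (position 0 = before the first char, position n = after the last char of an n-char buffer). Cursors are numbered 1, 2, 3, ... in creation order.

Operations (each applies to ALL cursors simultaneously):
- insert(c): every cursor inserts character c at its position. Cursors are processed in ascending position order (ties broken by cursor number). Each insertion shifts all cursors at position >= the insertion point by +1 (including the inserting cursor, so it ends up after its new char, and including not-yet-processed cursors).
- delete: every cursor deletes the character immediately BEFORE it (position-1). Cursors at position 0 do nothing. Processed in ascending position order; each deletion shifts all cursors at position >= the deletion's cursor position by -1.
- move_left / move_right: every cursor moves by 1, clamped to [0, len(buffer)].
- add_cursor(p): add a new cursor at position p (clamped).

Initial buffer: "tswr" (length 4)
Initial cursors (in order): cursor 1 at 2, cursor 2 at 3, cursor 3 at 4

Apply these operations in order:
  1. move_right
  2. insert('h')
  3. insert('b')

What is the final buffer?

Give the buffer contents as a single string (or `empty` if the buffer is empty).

Answer: tswhbrhhbb

Derivation:
After op 1 (move_right): buffer="tswr" (len 4), cursors c1@3 c2@4 c3@4, authorship ....
After op 2 (insert('h')): buffer="tswhrhh" (len 7), cursors c1@4 c2@7 c3@7, authorship ...1.23
After op 3 (insert('b')): buffer="tswhbrhhbb" (len 10), cursors c1@5 c2@10 c3@10, authorship ...11.2323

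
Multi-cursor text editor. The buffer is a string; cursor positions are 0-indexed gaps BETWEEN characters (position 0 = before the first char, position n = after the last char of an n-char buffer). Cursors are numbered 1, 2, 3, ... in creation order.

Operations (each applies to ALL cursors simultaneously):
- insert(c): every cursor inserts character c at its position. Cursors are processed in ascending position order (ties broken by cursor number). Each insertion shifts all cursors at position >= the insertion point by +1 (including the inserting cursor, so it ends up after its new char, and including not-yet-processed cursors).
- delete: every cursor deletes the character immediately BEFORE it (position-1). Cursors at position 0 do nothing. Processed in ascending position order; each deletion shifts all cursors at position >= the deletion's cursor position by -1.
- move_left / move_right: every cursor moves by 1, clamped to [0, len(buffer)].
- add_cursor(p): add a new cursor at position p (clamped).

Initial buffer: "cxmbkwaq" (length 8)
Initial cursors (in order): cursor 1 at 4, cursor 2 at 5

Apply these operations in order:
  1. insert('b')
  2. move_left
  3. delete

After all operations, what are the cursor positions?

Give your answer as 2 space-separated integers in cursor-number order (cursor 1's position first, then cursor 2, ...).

After op 1 (insert('b')): buffer="cxmbbkbwaq" (len 10), cursors c1@5 c2@7, authorship ....1.2...
After op 2 (move_left): buffer="cxmbbkbwaq" (len 10), cursors c1@4 c2@6, authorship ....1.2...
After op 3 (delete): buffer="cxmbbwaq" (len 8), cursors c1@3 c2@4, authorship ...12...

Answer: 3 4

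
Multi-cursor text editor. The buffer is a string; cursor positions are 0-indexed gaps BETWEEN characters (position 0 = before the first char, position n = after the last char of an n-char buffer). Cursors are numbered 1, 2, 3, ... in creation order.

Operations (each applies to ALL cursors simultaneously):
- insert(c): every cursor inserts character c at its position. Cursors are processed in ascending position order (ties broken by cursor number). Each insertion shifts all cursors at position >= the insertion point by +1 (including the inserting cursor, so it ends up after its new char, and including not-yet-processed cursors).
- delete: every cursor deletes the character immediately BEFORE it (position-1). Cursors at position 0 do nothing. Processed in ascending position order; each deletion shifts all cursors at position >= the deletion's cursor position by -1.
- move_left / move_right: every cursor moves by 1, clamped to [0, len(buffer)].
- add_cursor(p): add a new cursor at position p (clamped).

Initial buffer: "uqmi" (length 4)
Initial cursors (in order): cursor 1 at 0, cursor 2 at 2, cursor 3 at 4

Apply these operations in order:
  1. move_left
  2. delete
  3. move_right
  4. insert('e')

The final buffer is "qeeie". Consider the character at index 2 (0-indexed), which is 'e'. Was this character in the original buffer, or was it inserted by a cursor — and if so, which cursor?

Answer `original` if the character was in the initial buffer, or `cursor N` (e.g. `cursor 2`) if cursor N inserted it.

After op 1 (move_left): buffer="uqmi" (len 4), cursors c1@0 c2@1 c3@3, authorship ....
After op 2 (delete): buffer="qi" (len 2), cursors c1@0 c2@0 c3@1, authorship ..
After op 3 (move_right): buffer="qi" (len 2), cursors c1@1 c2@1 c3@2, authorship ..
After op 4 (insert('e')): buffer="qeeie" (len 5), cursors c1@3 c2@3 c3@5, authorship .12.3
Authorship (.=original, N=cursor N): . 1 2 . 3
Index 2: author = 2

Answer: cursor 2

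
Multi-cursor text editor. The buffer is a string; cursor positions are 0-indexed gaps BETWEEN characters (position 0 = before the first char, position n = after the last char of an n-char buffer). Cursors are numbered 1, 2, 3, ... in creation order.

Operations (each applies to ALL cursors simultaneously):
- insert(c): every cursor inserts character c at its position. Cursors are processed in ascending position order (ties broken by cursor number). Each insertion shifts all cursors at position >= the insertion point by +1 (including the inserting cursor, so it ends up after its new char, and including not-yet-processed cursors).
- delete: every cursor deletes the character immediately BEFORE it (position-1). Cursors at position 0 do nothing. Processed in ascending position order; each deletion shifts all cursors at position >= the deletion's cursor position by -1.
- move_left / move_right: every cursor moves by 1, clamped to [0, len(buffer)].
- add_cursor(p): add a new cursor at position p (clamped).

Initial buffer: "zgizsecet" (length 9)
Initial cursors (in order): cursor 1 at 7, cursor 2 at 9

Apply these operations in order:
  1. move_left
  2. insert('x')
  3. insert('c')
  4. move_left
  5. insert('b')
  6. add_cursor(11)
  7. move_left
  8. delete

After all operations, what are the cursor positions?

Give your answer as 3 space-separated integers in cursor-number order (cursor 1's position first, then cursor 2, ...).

After op 1 (move_left): buffer="zgizsecet" (len 9), cursors c1@6 c2@8, authorship .........
After op 2 (insert('x')): buffer="zgizsexcext" (len 11), cursors c1@7 c2@10, authorship ......1..2.
After op 3 (insert('c')): buffer="zgizsexccexct" (len 13), cursors c1@8 c2@12, authorship ......11..22.
After op 4 (move_left): buffer="zgizsexccexct" (len 13), cursors c1@7 c2@11, authorship ......11..22.
After op 5 (insert('b')): buffer="zgizsexbccexbct" (len 15), cursors c1@8 c2@13, authorship ......111..222.
After op 6 (add_cursor(11)): buffer="zgizsexbccexbct" (len 15), cursors c1@8 c3@11 c2@13, authorship ......111..222.
After op 7 (move_left): buffer="zgizsexbccexbct" (len 15), cursors c1@7 c3@10 c2@12, authorship ......111..222.
After op 8 (delete): buffer="zgizsebcebct" (len 12), cursors c1@6 c3@8 c2@9, authorship ......11.22.

Answer: 6 9 8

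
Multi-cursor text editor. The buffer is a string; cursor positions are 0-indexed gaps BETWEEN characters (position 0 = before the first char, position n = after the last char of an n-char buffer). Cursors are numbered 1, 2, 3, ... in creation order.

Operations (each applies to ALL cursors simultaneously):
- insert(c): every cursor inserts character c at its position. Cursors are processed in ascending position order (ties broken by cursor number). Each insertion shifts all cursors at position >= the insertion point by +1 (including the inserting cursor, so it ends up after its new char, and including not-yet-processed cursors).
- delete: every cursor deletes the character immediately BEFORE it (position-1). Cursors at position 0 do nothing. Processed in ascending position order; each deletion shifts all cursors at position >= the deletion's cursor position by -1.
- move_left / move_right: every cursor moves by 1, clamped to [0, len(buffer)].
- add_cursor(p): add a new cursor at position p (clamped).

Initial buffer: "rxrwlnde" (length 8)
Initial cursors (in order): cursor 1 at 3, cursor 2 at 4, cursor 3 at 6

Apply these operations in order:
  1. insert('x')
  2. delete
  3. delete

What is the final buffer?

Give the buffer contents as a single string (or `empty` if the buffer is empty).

Answer: rxlde

Derivation:
After op 1 (insert('x')): buffer="rxrxwxlnxde" (len 11), cursors c1@4 c2@6 c3@9, authorship ...1.2..3..
After op 2 (delete): buffer="rxrwlnde" (len 8), cursors c1@3 c2@4 c3@6, authorship ........
After op 3 (delete): buffer="rxlde" (len 5), cursors c1@2 c2@2 c3@3, authorship .....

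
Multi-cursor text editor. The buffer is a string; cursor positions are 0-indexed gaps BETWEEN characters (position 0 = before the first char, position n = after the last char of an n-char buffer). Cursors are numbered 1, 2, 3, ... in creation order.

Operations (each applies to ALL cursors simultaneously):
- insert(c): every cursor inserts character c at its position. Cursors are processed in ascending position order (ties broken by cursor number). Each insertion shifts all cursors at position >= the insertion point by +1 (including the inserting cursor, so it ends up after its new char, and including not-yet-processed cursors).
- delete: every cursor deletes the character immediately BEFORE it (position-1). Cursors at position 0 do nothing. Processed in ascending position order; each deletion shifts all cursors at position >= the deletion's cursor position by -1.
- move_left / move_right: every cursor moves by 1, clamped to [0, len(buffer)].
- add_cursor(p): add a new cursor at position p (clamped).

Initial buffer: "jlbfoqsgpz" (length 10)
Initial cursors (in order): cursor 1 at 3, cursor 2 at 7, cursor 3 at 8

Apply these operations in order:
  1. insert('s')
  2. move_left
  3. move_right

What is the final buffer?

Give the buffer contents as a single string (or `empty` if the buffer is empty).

Answer: jlbsfoqssgspz

Derivation:
After op 1 (insert('s')): buffer="jlbsfoqssgspz" (len 13), cursors c1@4 c2@9 c3@11, authorship ...1....2.3..
After op 2 (move_left): buffer="jlbsfoqssgspz" (len 13), cursors c1@3 c2@8 c3@10, authorship ...1....2.3..
After op 3 (move_right): buffer="jlbsfoqssgspz" (len 13), cursors c1@4 c2@9 c3@11, authorship ...1....2.3..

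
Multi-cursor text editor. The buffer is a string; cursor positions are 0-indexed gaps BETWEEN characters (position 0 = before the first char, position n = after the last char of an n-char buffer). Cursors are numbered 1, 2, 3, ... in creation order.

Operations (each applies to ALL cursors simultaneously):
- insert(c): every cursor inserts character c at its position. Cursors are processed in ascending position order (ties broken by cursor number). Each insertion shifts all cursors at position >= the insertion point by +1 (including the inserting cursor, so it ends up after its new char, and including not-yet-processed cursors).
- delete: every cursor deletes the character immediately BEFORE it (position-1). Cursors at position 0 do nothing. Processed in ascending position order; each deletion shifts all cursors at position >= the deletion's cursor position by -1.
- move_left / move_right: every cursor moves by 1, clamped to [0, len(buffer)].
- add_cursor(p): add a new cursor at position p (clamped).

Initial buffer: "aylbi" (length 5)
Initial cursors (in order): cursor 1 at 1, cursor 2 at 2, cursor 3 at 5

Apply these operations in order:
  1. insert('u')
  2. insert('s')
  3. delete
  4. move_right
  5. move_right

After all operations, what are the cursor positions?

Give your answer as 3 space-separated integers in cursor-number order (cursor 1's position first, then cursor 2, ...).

After op 1 (insert('u')): buffer="auyulbiu" (len 8), cursors c1@2 c2@4 c3@8, authorship .1.2...3
After op 2 (insert('s')): buffer="ausyuslbius" (len 11), cursors c1@3 c2@6 c3@11, authorship .11.22...33
After op 3 (delete): buffer="auyulbiu" (len 8), cursors c1@2 c2@4 c3@8, authorship .1.2...3
After op 4 (move_right): buffer="auyulbiu" (len 8), cursors c1@3 c2@5 c3@8, authorship .1.2...3
After op 5 (move_right): buffer="auyulbiu" (len 8), cursors c1@4 c2@6 c3@8, authorship .1.2...3

Answer: 4 6 8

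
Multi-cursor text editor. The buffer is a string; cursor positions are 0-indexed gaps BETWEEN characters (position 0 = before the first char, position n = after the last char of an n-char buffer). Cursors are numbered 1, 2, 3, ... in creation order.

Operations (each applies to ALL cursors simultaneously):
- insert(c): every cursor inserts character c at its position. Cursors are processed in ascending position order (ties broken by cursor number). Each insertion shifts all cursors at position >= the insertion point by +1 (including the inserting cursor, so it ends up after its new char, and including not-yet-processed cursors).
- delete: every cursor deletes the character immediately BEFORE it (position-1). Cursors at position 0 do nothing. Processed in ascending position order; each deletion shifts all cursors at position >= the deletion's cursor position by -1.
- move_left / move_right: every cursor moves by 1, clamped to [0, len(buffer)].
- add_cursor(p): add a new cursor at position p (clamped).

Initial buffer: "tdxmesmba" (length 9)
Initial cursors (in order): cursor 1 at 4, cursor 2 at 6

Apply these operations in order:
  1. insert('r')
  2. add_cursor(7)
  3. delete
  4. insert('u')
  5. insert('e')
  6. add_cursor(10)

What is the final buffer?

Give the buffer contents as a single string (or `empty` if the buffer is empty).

After op 1 (insert('r')): buffer="tdxmresrmba" (len 11), cursors c1@5 c2@8, authorship ....1..2...
After op 2 (add_cursor(7)): buffer="tdxmresrmba" (len 11), cursors c1@5 c3@7 c2@8, authorship ....1..2...
After op 3 (delete): buffer="tdxmemba" (len 8), cursors c1@4 c2@5 c3@5, authorship ........
After op 4 (insert('u')): buffer="tdxmueuumba" (len 11), cursors c1@5 c2@8 c3@8, authorship ....1.23...
After op 5 (insert('e')): buffer="tdxmueeuueemba" (len 14), cursors c1@6 c2@11 c3@11, authorship ....11.2323...
After op 6 (add_cursor(10)): buffer="tdxmueeuueemba" (len 14), cursors c1@6 c4@10 c2@11 c3@11, authorship ....11.2323...

Answer: tdxmueeuueemba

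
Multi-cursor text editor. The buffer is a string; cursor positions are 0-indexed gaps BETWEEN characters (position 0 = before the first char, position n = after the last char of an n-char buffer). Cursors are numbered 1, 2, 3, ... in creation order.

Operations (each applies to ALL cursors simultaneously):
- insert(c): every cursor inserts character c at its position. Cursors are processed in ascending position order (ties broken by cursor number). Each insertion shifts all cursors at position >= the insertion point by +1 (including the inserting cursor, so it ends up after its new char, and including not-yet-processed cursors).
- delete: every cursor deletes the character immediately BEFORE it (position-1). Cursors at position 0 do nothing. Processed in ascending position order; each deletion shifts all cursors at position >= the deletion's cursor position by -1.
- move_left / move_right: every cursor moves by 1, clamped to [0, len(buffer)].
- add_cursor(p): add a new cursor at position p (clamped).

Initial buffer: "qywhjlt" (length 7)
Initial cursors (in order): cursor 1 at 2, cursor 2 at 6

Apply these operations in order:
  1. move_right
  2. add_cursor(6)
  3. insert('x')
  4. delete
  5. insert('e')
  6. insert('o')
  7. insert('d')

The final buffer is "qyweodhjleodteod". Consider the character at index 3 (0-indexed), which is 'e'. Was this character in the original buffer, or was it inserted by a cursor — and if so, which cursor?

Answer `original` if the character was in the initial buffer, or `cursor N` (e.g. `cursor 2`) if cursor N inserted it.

After op 1 (move_right): buffer="qywhjlt" (len 7), cursors c1@3 c2@7, authorship .......
After op 2 (add_cursor(6)): buffer="qywhjlt" (len 7), cursors c1@3 c3@6 c2@7, authorship .......
After op 3 (insert('x')): buffer="qywxhjlxtx" (len 10), cursors c1@4 c3@8 c2@10, authorship ...1...3.2
After op 4 (delete): buffer="qywhjlt" (len 7), cursors c1@3 c3@6 c2@7, authorship .......
After op 5 (insert('e')): buffer="qywehjlete" (len 10), cursors c1@4 c3@8 c2@10, authorship ...1...3.2
After op 6 (insert('o')): buffer="qyweohjleoteo" (len 13), cursors c1@5 c3@10 c2@13, authorship ...11...33.22
After op 7 (insert('d')): buffer="qyweodhjleodteod" (len 16), cursors c1@6 c3@12 c2@16, authorship ...111...333.222
Authorship (.=original, N=cursor N): . . . 1 1 1 . . . 3 3 3 . 2 2 2
Index 3: author = 1

Answer: cursor 1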